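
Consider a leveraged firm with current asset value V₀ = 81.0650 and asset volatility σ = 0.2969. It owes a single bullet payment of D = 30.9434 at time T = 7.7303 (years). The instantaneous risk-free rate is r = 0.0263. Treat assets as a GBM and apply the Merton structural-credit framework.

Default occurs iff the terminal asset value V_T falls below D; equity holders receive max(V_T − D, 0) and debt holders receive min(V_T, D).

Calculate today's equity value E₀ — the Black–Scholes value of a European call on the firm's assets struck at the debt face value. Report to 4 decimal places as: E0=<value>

E0=57.0672

Work the structural quantities from V₀ = 81.0650 against face 30.9434:
d₁ = [ln(V₀/D) + (r + σ²/2)T] / (σ√T)
   = [ln(81.0650/30.9434) + (0.0263 + 0.5·0.2969²)·7.7303] / (0.2969·√7.7303)
   = [0.963092 + 0.544018] / 0.825483 = 1.825730
d₂ = d₁ − σ√T = 1.825730 − 0.825483 = 1.000247
N(d₁) = 0.966055,  N(d₂) = 0.841404,  e^(−rT) = 0.816028
E₀ = V₀·N(d₁) − D·e^(−rT)·N(d₂)
   = 81.0650·0.966055 − 30.9434·0.816028·0.841404 = 57.067182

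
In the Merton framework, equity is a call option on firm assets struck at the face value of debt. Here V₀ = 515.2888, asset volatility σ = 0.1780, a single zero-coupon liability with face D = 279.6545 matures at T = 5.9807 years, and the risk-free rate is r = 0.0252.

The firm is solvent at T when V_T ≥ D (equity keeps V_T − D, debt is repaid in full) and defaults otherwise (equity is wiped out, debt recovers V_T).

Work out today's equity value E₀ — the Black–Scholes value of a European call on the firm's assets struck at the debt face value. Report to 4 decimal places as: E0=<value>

E0=277.1929

Apply the equity-as-call identities (strike 279.6545, horizon 5.9807 years):
d₁ = [ln(V₀/D) + (r + σ²/2)T] / (σ√T)
   = [ln(515.2888/279.6545) + (0.0252 + 0.5·0.1780²)·5.9807] / (0.1780·√5.9807)
   = [0.611173 + 0.245460] / 0.435307 = 1.967880
d₂ = d₁ − σ√T = 1.967880 − 0.435307 = 1.532572
N(d₁) = 0.975459,  N(d₂) = 0.937309,  e^(−rT) = 0.860094
E₀ = V₀·N(d₁) − D·e^(−rT)·N(d₂)
   = 515.2888·0.975459 − 279.6545·0.860094·0.937309 = 277.192906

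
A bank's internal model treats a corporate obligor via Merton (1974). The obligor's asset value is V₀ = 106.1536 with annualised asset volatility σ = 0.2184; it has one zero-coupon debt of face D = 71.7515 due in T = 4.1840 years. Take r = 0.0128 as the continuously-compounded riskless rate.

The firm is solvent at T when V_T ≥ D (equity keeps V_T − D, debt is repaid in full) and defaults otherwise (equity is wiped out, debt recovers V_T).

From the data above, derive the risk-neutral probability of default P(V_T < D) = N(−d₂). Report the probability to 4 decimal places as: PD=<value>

PD=0.2197

Apply the equity-as-call identities (strike 71.7515, horizon 4.1840 years):
d₁ = [ln(V₀/D) + (r + σ²/2)T] / (σ√T)
   = [ln(106.1536/71.7515) + (0.0128 + 0.5·0.2184²)·4.1840] / (0.2184·√4.1840)
   = [0.391678 + 0.153341] / 0.446733 = 1.220009
d₂ = d₁ − σ√T = 1.220009 − 0.446733 = 0.773276
risk-neutral PD = N(−d₂) = N(-0.773276) = 0.219680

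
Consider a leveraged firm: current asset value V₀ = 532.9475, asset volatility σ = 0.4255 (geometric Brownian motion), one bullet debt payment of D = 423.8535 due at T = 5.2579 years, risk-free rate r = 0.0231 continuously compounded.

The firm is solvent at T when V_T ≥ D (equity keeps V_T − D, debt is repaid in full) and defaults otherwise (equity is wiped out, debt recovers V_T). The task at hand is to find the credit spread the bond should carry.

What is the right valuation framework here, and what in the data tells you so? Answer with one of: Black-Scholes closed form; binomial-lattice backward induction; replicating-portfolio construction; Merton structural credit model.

framework: Merton structural credit model

Key observation: with the firm-asset dynamics (V₀ = 532.9475) and a single zero-coupon liability of face 423.8535 given, debt value, spread, and default probability all derive from the option view of the balance sheet.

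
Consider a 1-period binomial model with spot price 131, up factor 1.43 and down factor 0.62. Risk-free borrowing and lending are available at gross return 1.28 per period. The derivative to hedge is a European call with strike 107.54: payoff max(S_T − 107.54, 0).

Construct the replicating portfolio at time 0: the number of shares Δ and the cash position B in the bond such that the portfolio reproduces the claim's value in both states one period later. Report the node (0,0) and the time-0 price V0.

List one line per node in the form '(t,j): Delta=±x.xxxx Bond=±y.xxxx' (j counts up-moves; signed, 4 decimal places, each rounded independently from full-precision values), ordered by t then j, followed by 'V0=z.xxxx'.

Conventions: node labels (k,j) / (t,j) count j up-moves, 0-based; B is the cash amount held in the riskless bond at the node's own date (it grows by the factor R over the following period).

Risk-neutral probability p* = (R−d)/(u−d) = (1.28−0.62)/(1.43−0.62) = 0.8148.
Payoffs at expiry: V(1,0)=0.0000, V(1,1)=79.7900
  t=0,j=0: stock 131.0000 → up 187.3300 (V=79.7900), down 81.2200 (V=0.0000). Price 50.7922; hedge Δ=0.7520, bond B=-47.7139.
As a check, the time-0 holding Δ(0,0)·S0 + B(0,0) comes to 50.7922 — exactly V0.

(0,0): Delta=0.7520 Bond=-47.7139
V0=50.7922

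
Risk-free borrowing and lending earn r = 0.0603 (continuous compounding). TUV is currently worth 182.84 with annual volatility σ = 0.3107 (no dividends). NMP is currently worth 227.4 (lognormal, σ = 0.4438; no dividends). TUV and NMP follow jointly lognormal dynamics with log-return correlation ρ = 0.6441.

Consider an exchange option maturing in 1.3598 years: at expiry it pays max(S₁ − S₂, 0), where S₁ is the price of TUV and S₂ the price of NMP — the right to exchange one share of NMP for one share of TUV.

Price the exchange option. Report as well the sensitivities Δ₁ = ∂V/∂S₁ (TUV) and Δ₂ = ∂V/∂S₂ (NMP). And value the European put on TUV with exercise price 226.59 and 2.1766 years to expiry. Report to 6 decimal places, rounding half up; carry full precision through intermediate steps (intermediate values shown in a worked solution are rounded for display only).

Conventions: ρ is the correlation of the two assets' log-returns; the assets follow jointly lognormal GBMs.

exchange price = 14.656321
Δ1 = 0.362794
Δ2 = -0.227251
price(TUV put K=226.59) = 43.083272

σ_eff = √(σ₁² + σ₂² − 2ρσ₁σ₂) = √(0.3107² + 0.4438² − 2·0.6441·0.3107·0.4438) = 0.340389
d₁ = (ln(S₁/S₂) + (q₂ − q₁ + σ_eff²/2)T) / (σ_eff√T) = (ln(182.84/227.4) + (0.0 − 0.0 + 0.057932)·1.3598) / 0.396929 = -0.351001
d₂ = d₁ − σ_eff√T = -0.351001 − 0.396929 = -0.747931
N(d₁) = 0.362794,  N(d₂) = 0.227251
V = S₁·e^{−q₁T}·N(d₁) − S₂·e^{−q₂T}·N(d₂) = 66.333204 − 51.676883 = 14.656321
Δ₁ = e^{−q₁T}·N(d₁) = 0.362794;  Δ₂ = −e^{−q₂T}·N(d₂) = -0.227251
[vanilla: TUV put K=226.59]
σ√T = 0.3107·√2.1766 = 0.458385
d₁ = (ln(S/K) + (r+σ²/2)T) / (σ√T) = (ln(182.84/226.59) + (0.0603+0.3107²/2)·2.1766) / 0.458385 = (-0.214531 + 0.236307) / 0.458385 = 0.047507
d₂ = d₁ − σ√T = 0.047507 − 0.458385 = -0.410878
e^{−rT} = 0.876999
N(−d₁) = 0.481054,  N(−d₂) = 0.659419
price = K·e^{−rT}·N(−d₂) − S·N(−d₁) = 131.039259 − 87.955987 = 43.083272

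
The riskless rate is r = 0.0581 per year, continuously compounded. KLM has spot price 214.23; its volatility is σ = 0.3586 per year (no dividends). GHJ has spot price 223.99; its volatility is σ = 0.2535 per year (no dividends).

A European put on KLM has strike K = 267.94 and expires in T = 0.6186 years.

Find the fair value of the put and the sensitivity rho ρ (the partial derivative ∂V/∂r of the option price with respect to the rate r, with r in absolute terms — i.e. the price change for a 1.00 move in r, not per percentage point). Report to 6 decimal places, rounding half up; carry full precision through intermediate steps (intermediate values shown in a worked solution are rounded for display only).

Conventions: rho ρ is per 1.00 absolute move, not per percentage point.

σ√T = 0.3586·√0.6186 = 0.282043
d₁ = (ln(S/K) + (r+σ²/2)T) / (σ√T) = (ln(214.23/267.94) + (0.0581+0.3586²/2)·0.6186) / 0.282043 = (-0.223713 + 0.075715) / 0.282043 = -0.524736
d₂ = d₁ − σ√T = -0.524736 − 0.282043 = -0.806779
e^{−rT} = 0.964698
N(−d₁) = 0.700117,  N(−d₂) = 0.790103
Put price V = K·e^{−rT}·N(−d₂) − S·N(−d₁) = 204.226682 − 149.985990 = 54.240692
ρ = −K·T·e^{−rT}·N(−d₂) = -126.334625

price = 54.240692
ρ = -126.334625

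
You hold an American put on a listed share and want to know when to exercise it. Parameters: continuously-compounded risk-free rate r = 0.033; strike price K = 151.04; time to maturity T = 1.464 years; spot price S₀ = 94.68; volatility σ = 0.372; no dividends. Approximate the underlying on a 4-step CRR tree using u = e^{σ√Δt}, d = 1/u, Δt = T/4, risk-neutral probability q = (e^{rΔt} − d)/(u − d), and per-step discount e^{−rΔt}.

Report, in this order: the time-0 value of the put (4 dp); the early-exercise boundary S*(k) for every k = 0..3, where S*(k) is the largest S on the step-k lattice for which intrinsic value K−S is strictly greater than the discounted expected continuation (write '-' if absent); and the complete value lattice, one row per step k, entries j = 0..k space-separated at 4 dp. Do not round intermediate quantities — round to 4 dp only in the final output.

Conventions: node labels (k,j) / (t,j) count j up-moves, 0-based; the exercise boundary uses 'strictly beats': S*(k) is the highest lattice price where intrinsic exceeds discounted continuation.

params: Δt=0.36600 u=1.25239 d=0.79847 q=0.47074 e^(-rΔt)=0.98799
t_4 payoffs: 112.5540 90.6757 56.3600 2.5367 0.0000
t_3: node(3,0) S=48.1994 payoff=102.8406 vs cont=101.0273 → 102.8406 [stop]  node(3,1) S=75.5996 payoff=75.4404 vs cont=73.6272 → 75.4404 [stop]  node(3,2) S=118.5761 payoff=32.4639 vs cont=30.6506 → 32.4639 [stop]  node(3,3) S=185.9838 payoff=0.0000 vs cont=1.3264 → 1.3264 [wait]  ⇒ S*(3)=118.5761
t_2: node(2,0) S=60.3643 payoff=90.6757 vs cont=88.8624 → 90.6757 [stop]  node(2,1) S=94.6800 payoff=56.3600 vs cont=54.5467 → 56.3600 [stop]  node(2,2) S=148.5033 payoff=2.5367 vs cont=17.5924 → 17.5924 [wait]  ⇒ S*(2)=94.6800
t_1: node(1,0) S=75.5996 payoff=75.4404 vs cont=73.6272 → 75.4404 [stop]  node(1,1) S=118.5761 payoff=32.4639 vs cont=37.6529 → 37.6529 [wait]  ⇒ S*(1)=75.5996
t_0: node(0,0) S=94.6800 payoff=56.3600 vs cont=56.9601 → 56.9601 [wait]  ⇒ S*(0)=-

price = 56.9601
boundary = - 75.5996 94.6800 118.5761
tree:
56.9601
75.4404 37.6529
90.6757 56.3600 17.5924
102.8406 75.4404 32.4639 1.3264
112.5540 90.6757 56.3600 2.5367 0.0000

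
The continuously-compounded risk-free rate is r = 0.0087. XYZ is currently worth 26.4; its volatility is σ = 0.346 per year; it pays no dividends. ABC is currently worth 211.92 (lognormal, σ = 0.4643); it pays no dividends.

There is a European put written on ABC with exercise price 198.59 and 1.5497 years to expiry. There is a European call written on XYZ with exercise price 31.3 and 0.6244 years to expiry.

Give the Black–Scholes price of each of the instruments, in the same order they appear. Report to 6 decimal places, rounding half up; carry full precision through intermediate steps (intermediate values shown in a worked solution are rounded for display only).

[ABC put K=198.59]
σ√T = 0.4643·√1.5497 = 0.577993
d₁ = (ln(S/K) + (r+σ²/2)T) / (σ√T) = (ln(211.92/198.59) + (0.0087+0.4643²/2)·1.5497) / 0.577993 = (0.064966 + 0.180520) / 0.577993 = 0.424723
d₂ = d₁ − σ√T = 0.424723 − 0.577993 = -0.153270
e^{−rT} = 0.986608
N(−d₁) = 0.335519,  N(−d₂) = 0.560907
price = K·e^{−rT}·N(−d₂) − S·N(−d₁) = 109.898864 − 71.103271 = 38.795593
[XYZ call K=31.3]
σ√T = 0.346·√0.6244 = 0.273406
d₁ = (ln(S/K) + (r+σ²/2)T) / (σ√T) = (ln(26.4/31.3) + (0.0087+0.346²/2)·0.6244) / 0.273406 = (-0.170254 + 0.042808) / 0.273406 = -0.466144
d₂ = d₁ − σ√T = -0.466144 − 0.273406 = -0.739550
e^{−rT} = 0.994582
N(d₁) = 0.320556,  N(d₂) = 0.229787
price = S·N(d₁) − K·e^{−rT}·N(d₂) = 8.462682 − 7.153355 = 1.309327

price(ABC put K=198.59) = 38.795593
price(XYZ call K=31.3) = 1.309327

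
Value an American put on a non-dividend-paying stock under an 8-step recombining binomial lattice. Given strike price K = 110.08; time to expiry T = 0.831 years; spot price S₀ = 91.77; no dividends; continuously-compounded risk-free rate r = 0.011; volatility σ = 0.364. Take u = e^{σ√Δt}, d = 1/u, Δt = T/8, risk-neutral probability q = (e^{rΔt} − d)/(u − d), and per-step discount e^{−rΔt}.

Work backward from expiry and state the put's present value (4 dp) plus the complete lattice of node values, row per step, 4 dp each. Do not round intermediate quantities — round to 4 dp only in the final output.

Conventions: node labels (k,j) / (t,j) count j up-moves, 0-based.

price = 23.9188
tree:
23.9188
30.6196 16.5868
37.9687 22.5890 10.0078
45.5366 29.7145 14.7856 4.7632
52.6813 37.5787 21.1136 7.8428 1.3787
59.0351 45.5366 28.8934 12.5852 2.6319 0.0000
64.6855 52.6813 37.5026 19.4690 5.0243 0.0000 0.0000
69.7105 59.0351 45.5366 28.4686 9.5914 0.0000 0.0000 0.0000
74.1792 64.6855 52.6813 37.5026 18.3100 0.0000 0.0000 0.0000 0.0000

Δt=0.10387  u=1.12447  d=0.88930  q=0.47557  discount=0.99886
step 8 (expiry): payoffs max(K−S,0) = 74.1792 64.6855 52.6813 37.5026 18.3100 0.0000 0.0000 0.0000 0.0000
k=7: (k=7,j=0): S=40.3695, K−S=69.7105, hold=69.5848 ⇒ V=69.7105 exercise | (k=7,j=1): S=51.0449, K−S=59.0351, hold=58.9094 ⇒ V=59.0351 exercise | (k=7,j=2): S=64.5434, K−S=45.5366, hold=45.4109 ⇒ V=45.5366 exercise | (k=7,j=3): S=81.6114, K−S=28.4686, hold=28.3428 ⇒ V=28.4686 exercise | (k=7,j=4): S=103.1930, K−S=6.8870, hold=9.5914 ⇒ V=9.5914 continue | (k=7,j=5): S=130.4817, K−S=0.0000, hold=0.0000 ⇒ V=0.0000 continue | (k=7,j=6): S=164.9867, K−S=0.0000, hold=0.0000 ⇒ V=0.0000 continue | (k=7,j=7): S=208.6163, K−S=0.0000, hold=0.0000 ⇒ V=0.0000 continue
k=6: (k=6,j=0): S=45.3945, K−S=64.6855, hold=64.5598 ⇒ V=64.6855 exercise | (k=6,j=1): S=57.3987, K−S=52.6813, hold=52.5556 ⇒ V=52.6813 exercise | (k=6,j=2): S=72.5774, K−S=37.5026, hold=37.3769 ⇒ V=37.5026 exercise | (k=6,j=3): S=91.7700, K−S=18.3100, hold=19.4690 ⇒ V=19.4690 continue | (k=6,j=4): S=116.0379, K−S=0.0000, hold=5.0243 ⇒ V=5.0243 continue | (k=6,j=5): S=146.7234, K−S=0.0000, hold=0.0000 ⇒ V=0.0000 continue | (k=6,j=6): S=185.5234, K−S=0.0000, hold=0.0000 ⇒ V=0.0000 continue
k=5: (k=5,j=0): S=51.0449, K−S=59.0351, hold=58.9094 ⇒ V=59.0351 exercise | (k=5,j=1): S=64.5434, K−S=45.5366, hold=45.4109 ⇒ V=45.5366 exercise | (k=5,j=2): S=81.6114, K−S=28.4686, hold=28.8934 ⇒ V=28.8934 continue | (k=5,j=3): S=103.1930, K−S=6.8870, hold=12.5852 ⇒ V=12.5852 continue | (k=5,j=4): S=130.4817, K−S=0.0000, hold=2.6319 ⇒ V=2.6319 continue | (k=5,j=5): S=164.9867, K−S=0.0000, hold=0.0000 ⇒ V=0.0000 continue
k=4: (k=4,j=0): S=57.3987, K−S=52.6813, hold=52.5556 ⇒ V=52.6813 exercise | (k=4,j=1): S=72.5774, K−S=37.5026, hold=37.5787 ⇒ V=37.5787 continue | (k=4,j=2): S=91.7700, K−S=18.3100, hold=21.1136 ⇒ V=21.1136 continue | (k=4,j=3): S=116.0379, K−S=0.0000, hold=7.8428 ⇒ V=7.8428 continue | (k=4,j=4): S=146.7234, K−S=0.0000, hold=1.3787 ⇒ V=1.3787 continue
k=3: (k=3,j=0): S=64.5434, K−S=45.5366, hold=45.4470 ⇒ V=45.5366 exercise | (k=3,j=1): S=81.6114, K−S=28.4686, hold=29.7145 ⇒ V=29.7145 continue | (k=3,j=2): S=103.1930, K−S=6.8870, hold=14.7856 ⇒ V=14.7856 continue | (k=3,j=3): S=130.4817, K−S=0.0000, hold=4.7632 ⇒ V=4.7632 continue
k=2: (k=2,j=0): S=72.5774, K−S=37.5026, hold=37.9687 ⇒ V=37.9687 continue | (k=2,j=1): S=91.7700, K−S=18.3100, hold=22.5890 ⇒ V=22.5890 continue | (k=2,j=2): S=116.0379, K−S=0.0000, hold=10.0078 ⇒ V=10.0078 continue
k=1: (k=1,j=0): S=81.6114, K−S=28.4686, hold=30.6196 ⇒ V=30.6196 continue | (k=1,j=1): S=103.1930, K−S=6.8870, hold=16.5868 ⇒ V=16.5868 continue
k=0: (k=0,j=0): S=91.7700, K−S=18.3100, hold=23.9188 ⇒ V=23.9188 continue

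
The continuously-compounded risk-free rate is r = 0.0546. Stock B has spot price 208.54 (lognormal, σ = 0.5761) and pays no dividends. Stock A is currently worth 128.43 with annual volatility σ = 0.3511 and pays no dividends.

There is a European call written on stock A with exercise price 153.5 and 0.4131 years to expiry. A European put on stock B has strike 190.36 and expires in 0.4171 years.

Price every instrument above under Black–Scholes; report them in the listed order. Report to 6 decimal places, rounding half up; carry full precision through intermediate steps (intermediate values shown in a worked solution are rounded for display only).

price(stock A call K=153.5) = 4.534461
price(stock B put K=190.36) = 19.224100

[stock A call K=153.5]
σ√T = 0.3511·√0.4131 = 0.225662
d₁ = (ln(S/K) + (r+σ²/2)T) / (σ√T) = (ln(128.43/153.5) + (0.0546+0.3511²/2)·0.4131) / 0.225662 = (-0.178317 + 0.048017) / 0.225662 = -0.577411
d₂ = d₁ − σ√T = -0.577411 − 0.225662 = -0.803073
e^{−rT} = 0.977697
N(d₁) = 0.281831,  N(d₂) = 0.210966
price = S·N(d₁) − K·e^{−rT}·N(d₂) = 36.195563 − 31.661101 = 4.534461
[stock B put K=190.36]
σ√T = 0.5761·√0.4171 = 0.372064
d₁ = (ln(S/K) + (r+σ²/2)T) / (σ√T) = (ln(208.54/190.36) + (0.0546+0.5761²/2)·0.4171) / 0.372064 = (0.091214 + 0.091990) / 0.372064 = 0.492397
d₂ = d₁ − σ√T = 0.492397 − 0.372064 = 0.120333
e^{−rT} = 0.977484
N(−d₁) = 0.311219,  N(−d₂) = 0.452110
price = K·e^{−rT}·N(−d₂) − S·N(−d₁) = 84.125767 − 64.901667 = 19.224100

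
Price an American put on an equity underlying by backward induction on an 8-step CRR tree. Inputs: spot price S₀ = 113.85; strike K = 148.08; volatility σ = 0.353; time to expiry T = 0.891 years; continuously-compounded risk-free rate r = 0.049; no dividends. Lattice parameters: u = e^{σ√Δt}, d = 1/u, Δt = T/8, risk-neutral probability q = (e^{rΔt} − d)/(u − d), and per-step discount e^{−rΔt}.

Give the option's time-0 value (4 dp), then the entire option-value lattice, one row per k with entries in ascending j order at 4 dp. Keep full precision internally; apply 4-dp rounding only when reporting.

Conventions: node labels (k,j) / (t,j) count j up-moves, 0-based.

Δt=0.11138  u=1.12503  d=0.88887  q=0.49375  discount=0.99456
step 8 (expiry): payoffs max(K−S,0) = 103.7159 91.9290 77.0106 58.1286 34.2300 3.9819 0.0000 0.0000 0.0000
k=7: (k=7,j=0): S=49.9108, K−S=98.1692, hold=97.3633 ⇒ V=98.1692 exercise | (k=7,j=1): S=63.1713, K−S=84.9087, hold=84.1028 ⇒ V=84.9087 exercise | (k=7,j=2): S=79.9549, K−S=68.1251, hold=67.3192 ⇒ V=68.1251 exercise | (k=7,j=3): S=101.1976, K−S=46.8824, hold=46.0764 ⇒ V=46.8824 exercise | (k=7,j=4): S=128.0842, K−S=19.9958, hold=19.1898 ⇒ V=19.9958 exercise | (k=7,j=5): S=162.1142, K−S=0.0000, hold=2.0048 ⇒ V=2.0048 continue | (k=7,j=6): S=205.1853, K−S=0.0000, hold=0.0000 ⇒ V=0.0000 continue | (k=7,j=7): S=259.6997, K−S=0.0000, hold=0.0000 ⇒ V=0.0000 continue
k=6: (k=6,j=0): S=56.1510, K−S=91.9290, hold=91.1231 ⇒ V=91.9290 exercise | (k=6,j=1): S=71.0694, K−S=77.0106, hold=76.2047 ⇒ V=77.0106 exercise | (k=6,j=2): S=89.9514, K−S=58.1286, hold=57.3227 ⇒ V=58.1286 exercise | (k=6,j=3): S=113.8500, K−S=34.2300, hold=33.4241 ⇒ V=34.2300 exercise | (k=6,j=4): S=144.0981, K−S=3.9819, hold=11.0522 ⇒ V=11.0522 continue | (k=6,j=5): S=182.3827, K−S=0.0000, hold=1.0094 ⇒ V=1.0094 continue | (k=6,j=6): S=230.8388, K−S=0.0000, hold=0.0000 ⇒ V=0.0000 continue
k=5: (k=5,j=0): S=63.1713, K−S=84.9087, hold=84.1028 ⇒ V=84.9087 exercise | (k=5,j=1): S=79.9549, K−S=68.1251, hold=67.3192 ⇒ V=68.1251 exercise | (k=5,j=2): S=101.1976, K−S=46.8824, hold=46.0764 ⇒ V=46.8824 exercise | (k=5,j=3): S=128.0842, K−S=19.9958, hold=22.6618 ⇒ V=22.6618 continue | (k=5,j=4): S=162.1142, K−S=0.0000, hold=6.0604 ⇒ V=6.0604 continue | (k=5,j=5): S=205.1853, K−S=0.0000, hold=0.5082 ⇒ V=0.5082 continue
k=4: (k=4,j=0): S=71.0694, K−S=77.0106, hold=76.2047 ⇒ V=77.0106 exercise | (k=4,j=1): S=89.9514, K−S=58.1286, hold=57.3227 ⇒ V=58.1286 exercise | (k=4,j=2): S=113.8500, K−S=34.2300, hold=34.7333 ⇒ V=34.7333 continue | (k=4,j=3): S=144.0981, K−S=3.9819, hold=14.3861 ⇒ V=14.3861 continue | (k=4,j=4): S=182.3827, K−S=0.0000, hold=3.3009 ⇒ V=3.3009 continue
k=3: (k=3,j=0): S=79.9549, K−S=68.1251, hold=67.3192 ⇒ V=68.1251 exercise | (k=3,j=1): S=101.1976, K−S=46.8824, hold=46.3236 ⇒ V=46.8824 exercise | (k=3,j=2): S=128.0842, K−S=19.9958, hold=24.5524 ⇒ V=24.5524 continue | (k=3,j=3): S=162.1142, K−S=0.0000, hold=8.8642 ⇒ V=8.8642 continue
k=2: (k=2,j=0): S=89.9514, K−S=58.1286, hold=57.3227 ⇒ V=58.1286 exercise | (k=2,j=1): S=113.8500, K−S=34.2300, hold=35.6617 ⇒ V=35.6617 continue | (k=2,j=2): S=144.0981, K−S=3.9819, hold=16.7148 ⇒ V=16.7148 continue
k=1: (k=1,j=0): S=101.1976, K−S=46.8824, hold=46.7795 ⇒ V=46.8824 exercise | (k=1,j=1): S=128.0842, K−S=19.9958, hold=26.1634 ⇒ V=26.1634 continue
k=0: (k=0,j=0): S=113.8500, K−S=34.2300, hold=36.4528 ⇒ V=36.4528 continue

price = 36.4528
tree:
36.4528
46.8824 26.1634
58.1286 35.6617 16.7148
68.1251 46.8824 24.5524 8.8642
77.0106 58.1286 34.7333 14.3861 3.3009
84.9087 68.1251 46.8824 22.6618 6.0604 0.5082
91.9290 77.0106 58.1286 34.2300 11.0522 1.0094 0.0000
98.1692 84.9087 68.1251 46.8824 19.9958 2.0048 0.0000 0.0000
103.7159 91.9290 77.0106 58.1286 34.2300 3.9819 0.0000 0.0000 0.0000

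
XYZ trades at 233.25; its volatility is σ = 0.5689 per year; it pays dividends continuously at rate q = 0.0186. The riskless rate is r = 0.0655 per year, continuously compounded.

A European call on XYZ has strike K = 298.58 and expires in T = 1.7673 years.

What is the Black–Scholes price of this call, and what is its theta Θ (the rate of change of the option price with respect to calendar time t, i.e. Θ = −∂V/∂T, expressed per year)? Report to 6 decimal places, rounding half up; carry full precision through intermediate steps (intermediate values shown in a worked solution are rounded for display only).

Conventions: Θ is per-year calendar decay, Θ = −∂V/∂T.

σ√T = 0.5689·√1.7673 = 0.756295
d₁ = (ln(S/K) + (r−q+σ²/2)T) / (σ√T) = (ln(233.25/298.58) + (0.0655−0.0186+0.5689²/2)·1.7673) / 0.756295 = (-0.246927 + 0.368877) / 0.756295 = 0.161247
d₂ = d₁ − σ√T = 0.161247 − 0.756295 = -0.595048
e^{−rT} = 0.890691
e^{−qT} = 0.967663
N(d₁) = 0.564051,  N(d₂) = 0.275906
Call price V = S·e^{−qT}·N(d₁) − K·e^{−rT}·N(d₂) = 127.310324 − 73.375036 = 53.935288
φ(d₁) = (1/√(2π))·e^{−d₁²/2} = 0.393789
Θ = −S·e^{−qT}·φ(d₁)·σ/(2√T) + q·S·e^{−qT}·N(d₁) − r·K·e^{−rT}·N(d₂) = −19.017811 + 2.367972 − 4.806065 = -21.455904

price = 53.935288
Θ = -21.455904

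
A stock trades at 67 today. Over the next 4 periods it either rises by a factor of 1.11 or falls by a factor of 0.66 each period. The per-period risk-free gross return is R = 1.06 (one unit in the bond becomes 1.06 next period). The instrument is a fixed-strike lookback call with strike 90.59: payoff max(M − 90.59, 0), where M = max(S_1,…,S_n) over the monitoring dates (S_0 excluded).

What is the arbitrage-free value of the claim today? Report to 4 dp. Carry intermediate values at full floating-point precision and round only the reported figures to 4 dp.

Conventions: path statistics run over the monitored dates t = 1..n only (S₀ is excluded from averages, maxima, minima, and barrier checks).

price = 5.5636

With p* = (R−d)/(u−d) = 0.8889, sum probability × payoff across the paths and divide by R^4.
Enumerate all 2^4 = 16 price paths (U = up ×1.11, D = down ×0.66); each path with k up-moves has probability p*^k·(1−p*)^(4−k).
DDDD: M=44.2200, payoff=0.0000, prob=0.000152
UDDD: M=74.3700, payoff=0.0000, prob=0.001219
DUDD: M=49.0842, payoff=0.0000, prob=0.001219
UUDD: M=82.5507, payoff=0.0000, prob=0.009755
DDUD: M=44.2200, payoff=0.0000, prob=0.001219
UDUD: M=74.3700, payoff=0.0000, prob=0.009755
DUUD: M=54.4835, payoff=0.0000, prob=0.009755
UUUD: M=91.6313, payoff=1.0413, prob=0.078037
DDDU: M=44.2200, payoff=0.0000, prob=0.001219
UDDU: M=74.3700, payoff=0.0000, prob=0.009755
DUDU: M=49.0842, payoff=0.0000, prob=0.009755
UUDU: M=82.5507, payoff=0.0000, prob=0.078037
DDUU: M=44.2200, payoff=0.0000, prob=0.009755
UDUU: M=74.3700, payoff=0.0000, prob=0.078037
DUUU: M=60.4766, payoff=0.0000, prob=0.078037
UUUU: M=101.7107, payoff=11.1207, prob=0.624295
Price = Σ prob·payoff / R^4 = 7.023867 / 1.262477 = 5.5636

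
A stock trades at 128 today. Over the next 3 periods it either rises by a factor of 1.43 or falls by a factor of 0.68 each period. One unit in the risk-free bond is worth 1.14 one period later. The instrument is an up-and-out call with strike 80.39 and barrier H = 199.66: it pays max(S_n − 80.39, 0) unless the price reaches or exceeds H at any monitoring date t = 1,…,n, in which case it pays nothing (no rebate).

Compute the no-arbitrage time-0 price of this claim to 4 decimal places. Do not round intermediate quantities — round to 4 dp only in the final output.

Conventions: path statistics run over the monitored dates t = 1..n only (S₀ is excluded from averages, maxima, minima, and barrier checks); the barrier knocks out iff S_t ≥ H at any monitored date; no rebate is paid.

With p* = (R−d)/(u−d) = 0.6133, sum probability × payoff across the paths and divide by R^3.
Enumerate all 2^3 = 8 price paths (U = up ×1.43, D = down ×0.68); each path with k up-moves has probability p*^k·(1−p*)^(3−k).
DDD: M=87.0400, payoff=0.0000, prob=0.057811
UDD: M=183.0400, payoff=4.2477, prob=0.091700
DUD: M=124.4672, payoff=4.2477, prob=0.091700
UUD: M=261.7472, payoff=0.0000, prob=0.145455
DDU: M=87.0400, payoff=4.2477, prob=0.091700
UDU: M=183.0400, payoff=97.5981, prob=0.145455
DUU: M=177.9881, payoff=97.5981, prob=0.145455
UUU: M=374.2985, payoff=0.0000, prob=0.230722
Price = Σ prob·payoff / R^3 = 29.560885 / 1.481544 = 19.9528

price = 19.9528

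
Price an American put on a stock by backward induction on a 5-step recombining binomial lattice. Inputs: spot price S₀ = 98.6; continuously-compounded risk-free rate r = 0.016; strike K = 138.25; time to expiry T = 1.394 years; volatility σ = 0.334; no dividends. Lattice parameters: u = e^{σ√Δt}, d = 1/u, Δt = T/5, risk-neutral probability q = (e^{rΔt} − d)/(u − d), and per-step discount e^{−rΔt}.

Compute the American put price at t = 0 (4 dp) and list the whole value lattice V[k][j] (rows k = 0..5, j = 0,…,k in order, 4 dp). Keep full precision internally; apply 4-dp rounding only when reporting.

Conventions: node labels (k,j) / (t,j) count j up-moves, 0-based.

params: Δt=0.27880 u=1.19286 d=0.83832 q=0.46863 e^(-rΔt)=0.99555
t_5 payoffs: 97.4254 80.1596 55.5918 20.6336 0.0000 0.0000
k=4: node(4,0) S=48.6982 payoff=89.5518 vs cont=88.9364 → 89.5518 [stop]  node(4,1) S=69.2939 payoff=68.9561 vs cont=68.3407 → 68.9561 [stop]  node(4,2) S=98.6000 payoff=39.6500 vs cont=39.0347 → 39.6500 [stop]  node(4,3) S=140.3003 payoff=0.0000 vs cont=10.9152 → 10.9152 [wait]  node(4,4) S=199.6368 payoff=0.0000 vs cont=0.0000 → 0.0000 [wait]
k=3: node(3,0) S=58.0904 payoff=80.1596 vs cont=79.5443 → 80.1596 [stop]  node(3,1) S=82.6582 payoff=55.5918 vs cont=54.9765 → 55.5918 [stop]  node(3,2) S=117.6164 payoff=20.6336 vs cont=26.0673 → 26.0673 [wait]  node(3,3) S=167.3592 payoff=0.0000 vs cont=5.7741 → 5.7741 [wait]
k=2: node(2,0) S=69.2939 payoff=68.9561 vs cont=68.3407 → 68.9561 [stop]  node(2,1) S=98.6000 payoff=39.6500 vs cont=41.5698 → 41.5698 [wait]  node(2,2) S=140.3003 payoff=0.0000 vs cont=16.4836 → 16.4836 [wait]
k=1: node(1,0) S=82.6582 payoff=55.5918 vs cont=55.8721 → 55.8721 [wait]  node(1,1) S=117.6164 payoff=20.6336 vs cont=29.6808 → 29.6808 [wait]
k=0: node(0,0) S=98.6000 payoff=39.6500 vs cont=43.4039 → 43.4039 [wait]

price = 43.4039
tree:
43.4039
55.8721 29.6808
68.9561 41.5698 16.4836
80.1596 55.5918 26.0673 5.7741
89.5518 68.9561 39.6500 10.9152 0.0000
97.4254 80.1596 55.5918 20.6336 0.0000 0.0000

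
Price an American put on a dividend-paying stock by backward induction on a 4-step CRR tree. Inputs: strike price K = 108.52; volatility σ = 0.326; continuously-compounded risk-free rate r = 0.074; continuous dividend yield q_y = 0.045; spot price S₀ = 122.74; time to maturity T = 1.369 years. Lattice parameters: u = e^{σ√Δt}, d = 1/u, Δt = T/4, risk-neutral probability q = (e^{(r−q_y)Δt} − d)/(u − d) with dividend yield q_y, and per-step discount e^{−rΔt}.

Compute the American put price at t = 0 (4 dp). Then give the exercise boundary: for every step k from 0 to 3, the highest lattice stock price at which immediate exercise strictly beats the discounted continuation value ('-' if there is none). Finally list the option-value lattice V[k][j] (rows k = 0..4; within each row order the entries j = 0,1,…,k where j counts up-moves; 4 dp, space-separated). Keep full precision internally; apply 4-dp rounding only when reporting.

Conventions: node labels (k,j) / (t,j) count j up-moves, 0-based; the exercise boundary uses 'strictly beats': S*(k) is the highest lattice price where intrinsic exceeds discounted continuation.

price = 9.7072
boundary = - - - 69.2635
tree:
9.7072
16.1101 3.2481
25.8218 6.3875 0.0000
39.2565 12.5615 0.0000 0.0000
51.2830 24.7031 0.0000 0.0000 0.0000

params: Δt=0.34225 u=1.21012 d=0.82637 q=0.47846 e^(-rΔt)=0.97499
t_4 payoffs: 51.2830 24.7031 0.0000 0.0000 0.0000
t_3: node(3,0) S=69.2635 payoff=39.2565 vs cont=37.6012 → 39.2565 [stop]  node(3,1) S=101.4282 payoff=7.0918 vs cont=12.5615 → 12.5615 [wait]  node(3,2) S=148.5297 payoff=0.0000 vs cont=0.0000 → 0.0000 [wait]  node(3,3) S=217.5044 payoff=0.0000 vs cont=0.0000 → 0.0000 [wait]  ⇒ S*(3)=69.2635
t_2: node(2,0) S=83.8169 payoff=24.7031 vs cont=25.8218 → 25.8218 [wait]  node(2,1) S=122.7400 payoff=0.0000 vs cont=6.3875 → 6.3875 [wait]  node(2,2) S=179.7384 payoff=0.0000 vs cont=0.0000 → 0.0000 [wait]  ⇒ S*(2)=-
t_1: node(1,0) S=101.4282 payoff=7.0918 vs cont=16.1101 → 16.1101 [wait]  node(1,1) S=148.5297 payoff=0.0000 vs cont=3.2481 → 3.2481 [wait]  ⇒ S*(1)=-
t_0: node(0,0) S=122.7400 payoff=0.0000 vs cont=9.7072 → 9.7072 [wait]  ⇒ S*(0)=-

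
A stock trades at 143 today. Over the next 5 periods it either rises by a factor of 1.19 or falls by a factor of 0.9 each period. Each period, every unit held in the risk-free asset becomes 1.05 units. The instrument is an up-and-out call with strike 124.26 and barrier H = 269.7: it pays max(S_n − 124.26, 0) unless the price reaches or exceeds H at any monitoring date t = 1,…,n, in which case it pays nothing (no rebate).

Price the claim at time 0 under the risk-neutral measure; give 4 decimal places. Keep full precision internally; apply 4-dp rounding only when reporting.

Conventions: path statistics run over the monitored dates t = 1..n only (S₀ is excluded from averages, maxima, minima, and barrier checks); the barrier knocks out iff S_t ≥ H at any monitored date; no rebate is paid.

No-arbitrage gives p* = (R−d)/(u−d) = 0.5172: enumerate every path, weight its payoff by its p*-probability, and discount by R^5.
Enumerate all 2^5 = 32 price paths (U = up ×1.19, D = down ×0.9); each path with k up-moves has probability p*^k·(1−p*)^(5−k).
DDDDD: M=128.7000, payoff=0.0000, prob=0.026221
UDDDD: M=170.1700, payoff=0.0000, prob=0.028094
DUDDD: M=153.1530, payoff=0.0000, prob=0.028094
UUDDD: M=202.5023, payoff=23.3642, prob=0.030101
DDUDD: M=137.8377, payoff=0.0000, prob=0.028094
UDUDD: M=182.2521, payoff=23.3642, prob=0.030101
DUUDD: M=182.2521, payoff=23.3642, prob=0.030101
UUUDD: M=240.9777, payoff=70.9320, prob=0.032251
DDDUD: M=128.7000, payoff=0.0000, prob=0.028094
UDDUD: M=170.1700, payoff=23.3642, prob=0.030101
DUDUD: M=164.0269, payoff=23.3642, prob=0.030101
UUDUD: M=216.8800, payoff=70.9320, prob=0.032251
DDUUD: M=164.0269, payoff=23.3642, prob=0.030101
UDUUD: M=216.8800, payoff=70.9320, prob=0.032251
DUUUD: M=216.8800, payoff=70.9320, prob=0.032251
UUUUD: M=286.7635, payoff=0.0000, prob=0.034554
DDDDU: M=128.7000, payoff=0.0000, prob=0.028094
UDDDU: M=170.1700, payoff=23.3642, prob=0.030101
DUDDU: M=153.1530, payoff=23.3642, prob=0.030101
UUDDU: M=202.5023, payoff=70.9320, prob=0.032251
DDUDU: M=147.6242, payoff=23.3642, prob=0.030101
UDUDU: M=195.1920, payoff=70.9320, prob=0.032251
DUUDU: M=195.1920, payoff=70.9320, prob=0.032251
UUUDU: M=258.0872, payoff=133.8272, prob=0.034554
DDDUU: M=147.6242, payoff=23.3642, prob=0.030101
UDDUU: M=195.1920, payoff=70.9320, prob=0.032251
DUDUU: M=195.1920, payoff=70.9320, prob=0.032251
UUDUU: M=258.0872, payoff=133.8272, prob=0.034554
DDUUU: M=195.1920, payoff=70.9320, prob=0.032251
UDUUU: M=258.0872, payoff=133.8272, prob=0.034554
DUUUU: M=258.0872, payoff=133.8272, prob=0.034554
UUUUU: M=341.2486, payoff=0.0000, prob=0.037023
Price = Σ prob·payoff / R^5 = 48.406132 / 1.276282 = 37.9275

price = 37.9275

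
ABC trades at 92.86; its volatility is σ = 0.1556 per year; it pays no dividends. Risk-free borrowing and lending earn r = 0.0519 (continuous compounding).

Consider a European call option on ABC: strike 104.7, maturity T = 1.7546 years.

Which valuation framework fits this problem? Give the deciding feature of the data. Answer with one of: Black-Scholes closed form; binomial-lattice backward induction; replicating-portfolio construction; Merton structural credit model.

framework: Black-Scholes closed form

Key observation: the instrument is a plain European call (strike 104.7) on a lognormal asset; the exact continuous-time formula applies directly.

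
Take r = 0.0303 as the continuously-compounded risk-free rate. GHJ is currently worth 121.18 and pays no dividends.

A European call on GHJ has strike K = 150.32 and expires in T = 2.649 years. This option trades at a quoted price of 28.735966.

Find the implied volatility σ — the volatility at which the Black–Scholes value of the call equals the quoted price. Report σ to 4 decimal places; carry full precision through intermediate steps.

At σ = 0.4470 the Black–Scholes value reproduces the quote:
σ√T = 0.447·√2.649 = 0.727526
d₁ = (ln(S/K) + (r+σ²/2)T) / (σ√T) = (ln(121.18/150.32) + (0.0303+0.447²/2)·2.649) / 0.727526 = (-0.215489 + 0.344912) / 0.727526 = 0.177894
d₂ = d₁ − σ√T = 0.177894 − 0.727526 = -0.549632
e^{−rT} = 0.922872
N(d₁) = 0.570597,  N(d₂) = 0.291286
V = S·N(d₁) − K·e^{−rT}·N(d₂) = 69.144925 − 40.408959 = 28.735966 (the observed quote) — the price is monotone increasing in volatility, hence this σ is the only solution

sigma = 0.4470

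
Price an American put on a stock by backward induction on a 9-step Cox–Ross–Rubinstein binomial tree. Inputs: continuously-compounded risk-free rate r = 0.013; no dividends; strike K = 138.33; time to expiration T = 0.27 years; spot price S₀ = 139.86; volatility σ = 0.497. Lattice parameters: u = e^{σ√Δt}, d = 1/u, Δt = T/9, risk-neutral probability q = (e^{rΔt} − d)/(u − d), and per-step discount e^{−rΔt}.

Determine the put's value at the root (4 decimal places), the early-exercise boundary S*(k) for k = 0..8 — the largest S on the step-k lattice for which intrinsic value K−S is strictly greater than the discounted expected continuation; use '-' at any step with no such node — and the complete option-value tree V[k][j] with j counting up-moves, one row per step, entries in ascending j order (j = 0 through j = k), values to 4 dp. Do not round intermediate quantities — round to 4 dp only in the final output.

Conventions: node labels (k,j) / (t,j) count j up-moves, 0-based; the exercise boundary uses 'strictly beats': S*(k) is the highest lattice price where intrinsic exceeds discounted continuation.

price = 13.7093
boundary = - - - - - 90.9425 99.1179 108.0283 117.7397
tree:
13.7093
18.6620 8.3713
24.7175 12.1368 4.3111
31.7572 17.1343 6.7491 1.6814
39.4724 23.4500 10.3269 2.8904 0.3769
47.3875 30.9556 15.3626 4.8964 0.7262 0.0000
54.8886 39.2121 22.0632 8.1380 1.3992 0.0000 0.0000
61.7710 47.3875 30.3017 13.1831 2.6956 0.0000 0.0000 0.0000
68.0857 54.8886 39.2121 20.5903 5.1935 0.0000 0.0000 0.0000 0.0000
73.8796 61.7710 47.3875 30.3017 10.0059 0.0000 0.0000 0.0000 0.0000 0.0000

Δt=0.03000  u=1.08990  d=0.91752  q=0.48076  discount=0.99961
step 9 (expiry): payoffs max(K−S,0) = 73.8796 61.7710 47.3875 30.3017 10.0059 0.0000 0.0000 0.0000 0.0000 0.0000
step 8: (k=8,j=0): S=70.2443, K−S=68.0857, hold=68.0318 ⇒ V=68.0857 exercise | (k=8,j=1): S=83.4414, K−S=54.8886, hold=54.8347 ⇒ V=54.8886 exercise | (k=8,j=2): S=99.1179, K−S=39.2121, hold=39.1581 ⇒ V=39.2121 exercise | (k=8,j=3): S=117.7397, K−S=20.5903, hold=20.5364 ⇒ V=20.5903 exercise | (k=8,j=4): S=139.8600, K−S=0.0000, hold=5.1935 ⇒ V=5.1935 continue | (k=8,j=5): S=166.1362, K−S=0.0000, hold=0.0000 ⇒ V=0.0000 continue | (k=8,j=6): S=197.3490, K−S=0.0000, hold=0.0000 ⇒ V=0.0000 continue | (k=8,j=7): S=234.4259, K−S=0.0000, hold=0.0000 ⇒ V=0.0000 continue | (k=8,j=8): S=278.4686, K−S=0.0000, hold=0.0000 ⇒ V=0.0000 continue  boundary S*=117.7397
step 7: (k=7,j=0): S=76.5590, K−S=61.7710, hold=61.7171 ⇒ V=61.7710 exercise | (k=7,j=1): S=90.9425, K−S=47.3875, hold=47.3336 ⇒ V=47.3875 exercise | (k=7,j=2): S=108.0283, K−S=30.3017, hold=30.2478 ⇒ V=30.3017 exercise | (k=7,j=3): S=128.3241, K−S=10.0059, hold=13.1831 ⇒ V=13.1831 continue | (k=7,j=4): S=152.4330, K−S=0.0000, hold=2.6956 ⇒ V=2.6956 continue | (k=7,j=5): S=181.0713, K−S=0.0000, hold=0.0000 ⇒ V=0.0000 continue | (k=7,j=6): S=215.0900, K−S=0.0000, hold=0.0000 ⇒ V=0.0000 continue | (k=7,j=7): S=255.5000, K−S=0.0000, hold=0.0000 ⇒ V=0.0000 continue  boundary S*=108.0283
step 6: (k=6,j=0): S=83.4414, K−S=54.8886, hold=54.8347 ⇒ V=54.8886 exercise | (k=6,j=1): S=99.1179, K−S=39.2121, hold=39.1581 ⇒ V=39.2121 exercise | (k=6,j=2): S=117.7397, K−S=20.5903, hold=22.0632 ⇒ V=22.0632 continue | (k=6,j=3): S=139.8600, K−S=0.0000, hold=8.1380 ⇒ V=8.1380 continue | (k=6,j=4): S=166.1362, K−S=0.0000, hold=1.3992 ⇒ V=1.3992 continue | (k=6,j=5): S=197.3490, K−S=0.0000, hold=0.0000 ⇒ V=0.0000 continue | (k=6,j=6): S=234.4259, K−S=0.0000, hold=0.0000 ⇒ V=0.0000 continue  boundary S*=99.1179
step 5: (k=5,j=0): S=90.9425, K−S=47.3875, hold=47.3336 ⇒ V=47.3875 exercise | (k=5,j=1): S=108.0283, K−S=30.3017, hold=30.9556 ⇒ V=30.9556 continue | (k=5,j=2): S=128.3241, K−S=10.0059, hold=15.3626 ⇒ V=15.3626 continue | (k=5,j=3): S=152.4330, K−S=0.0000, hold=4.8964 ⇒ V=4.8964 continue | (k=5,j=4): S=181.0713, K−S=0.0000, hold=0.7262 ⇒ V=0.7262 continue | (k=5,j=5): S=215.0900, K−S=0.0000, hold=0.0000 ⇒ V=0.0000 continue  boundary S*=90.9425
step 4: (k=4,j=0): S=99.1179, K−S=39.2121, hold=39.4724 ⇒ V=39.4724 continue | (k=4,j=1): S=117.7397, K−S=20.5903, hold=23.4500 ⇒ V=23.4500 continue | (k=4,j=2): S=139.8600, K−S=0.0000, hold=10.3269 ⇒ V=10.3269 continue | (k=4,j=3): S=166.1362, K−S=0.0000, hold=2.8904 ⇒ V=2.8904 continue | (k=4,j=4): S=197.3490, K−S=0.0000, hold=0.3769 ⇒ V=0.3769 continue  boundary S*=-
step 3: (k=3,j=0): S=108.0283, K−S=30.3017, hold=31.7572 ⇒ V=31.7572 continue | (k=3,j=1): S=128.3241, K−S=10.0059, hold=17.1343 ⇒ V=17.1343 continue | (k=3,j=2): S=152.4330, K−S=0.0000, hold=6.7491 ⇒ V=6.7491 continue | (k=3,j=3): S=181.0713, K−S=0.0000, hold=1.6814 ⇒ V=1.6814 continue  boundary S*=-
step 2: (k=2,j=0): S=117.7397, K−S=20.5903, hold=24.7175 ⇒ V=24.7175 continue | (k=2,j=1): S=139.8600, K−S=0.0000, hold=12.1368 ⇒ V=12.1368 continue | (k=2,j=2): S=166.1362, K−S=0.0000, hold=4.3111 ⇒ V=4.3111 continue  boundary S*=-
step 1: (k=1,j=0): S=128.3241, K−S=10.0059, hold=18.6620 ⇒ V=18.6620 continue | (k=1,j=1): S=152.4330, K−S=0.0000, hold=8.3713 ⇒ V=8.3713 continue  boundary S*=-
step 0: (k=0,j=0): S=139.8600, K−S=0.0000, hold=13.7093 ⇒ V=13.7093 continue  boundary S*=-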